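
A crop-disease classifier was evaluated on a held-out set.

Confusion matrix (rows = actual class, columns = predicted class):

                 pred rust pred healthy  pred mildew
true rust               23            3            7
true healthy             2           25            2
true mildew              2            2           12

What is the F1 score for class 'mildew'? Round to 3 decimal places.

Treat 'mildew' as positive and all other classes as negative.
F1 score = 2·TP/(2·TP+FP+FN).
mildew: TP=12, FP=7+2=9, FN=2+2=4 → 24/37 = 0.6486

0.649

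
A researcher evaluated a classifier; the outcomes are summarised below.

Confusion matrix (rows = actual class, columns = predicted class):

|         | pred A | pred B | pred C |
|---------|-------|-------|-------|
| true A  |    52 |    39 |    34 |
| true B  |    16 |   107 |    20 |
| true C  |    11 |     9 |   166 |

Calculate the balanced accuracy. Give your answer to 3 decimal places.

0.686

Balanced accuracy = mean of per-class recall.
  A: recall = 52/125 = 0.4160
  B: recall = 107/143 = 0.7483
  C: recall = 166/186 = 0.8925
Mean = (0.4160 + 0.7483 + 0.8925) / 3 = 0.686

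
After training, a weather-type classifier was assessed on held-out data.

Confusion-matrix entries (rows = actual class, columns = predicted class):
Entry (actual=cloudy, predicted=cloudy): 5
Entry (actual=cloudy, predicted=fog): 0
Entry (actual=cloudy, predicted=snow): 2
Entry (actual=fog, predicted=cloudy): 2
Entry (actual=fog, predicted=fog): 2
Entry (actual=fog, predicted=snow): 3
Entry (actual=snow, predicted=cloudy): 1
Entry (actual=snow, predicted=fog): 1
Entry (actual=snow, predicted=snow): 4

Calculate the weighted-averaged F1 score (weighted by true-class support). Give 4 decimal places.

0.5333

Per-class F1 score (2·TP/(2·TP+FP+FN)):
  cloudy: TP=5, FP=2+1=3, FN=0+2=2 → 10/15 = 0.66667
  fog: TP=2, FP=0+1=1, FN=2+3=5 → 4/10 = 0.40000
  snow: TP=4, FP=2+3=5, FN=1+1=2 → 8/15 = 0.53333
Weighted-F1 score = Σ (supportᵢ/N)·F1 scoreᵢ with N=20: (7/20)·0.66667 + (7/20)·0.40000 + (6/20)·0.53333 = 0.5333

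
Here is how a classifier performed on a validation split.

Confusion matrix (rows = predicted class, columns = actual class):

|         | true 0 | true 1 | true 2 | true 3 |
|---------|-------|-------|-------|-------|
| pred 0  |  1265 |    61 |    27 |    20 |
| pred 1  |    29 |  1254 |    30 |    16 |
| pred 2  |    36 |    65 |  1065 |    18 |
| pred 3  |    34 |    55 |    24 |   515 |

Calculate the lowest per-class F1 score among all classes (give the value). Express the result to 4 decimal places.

Per-class F1 score (2·TP/(2·TP+FP+FN)):
  0: TP=1265, FP=61+27+20=108, FN=29+36+34=99 → 2530/2737 = 0.92437
  1: TP=1254, FP=29+30+16=75, FN=61+65+55=181 → 2508/2764 = 0.90738
  2: TP=1065, FP=36+65+18=119, FN=27+30+24=81 → 2130/2330 = 0.91416
  3: TP=515, FP=34+55+24=113, FN=20+16+18=54 → 1030/1197 = 0.86048
Lowest is class '3' with F1 score = 0.8605.

0.8605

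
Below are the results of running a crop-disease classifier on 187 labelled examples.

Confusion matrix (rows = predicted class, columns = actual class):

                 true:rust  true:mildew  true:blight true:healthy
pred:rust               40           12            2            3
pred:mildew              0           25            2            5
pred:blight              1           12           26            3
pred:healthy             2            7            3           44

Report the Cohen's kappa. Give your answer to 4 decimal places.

0.6297

Observed agreement pₒ = trace/N = 135/187 = 0.72193
Expected agreement pₑ = Σ (rowᵢ·colᵢ)/N² = (43·57 + 56·32 + 33·42 + 55·56)/187² = 0.24905
κ = (pₒ − pₑ)/(1 − pₑ) = (0.72193 − 0.24905)/(1 − 0.24905) = 0.6297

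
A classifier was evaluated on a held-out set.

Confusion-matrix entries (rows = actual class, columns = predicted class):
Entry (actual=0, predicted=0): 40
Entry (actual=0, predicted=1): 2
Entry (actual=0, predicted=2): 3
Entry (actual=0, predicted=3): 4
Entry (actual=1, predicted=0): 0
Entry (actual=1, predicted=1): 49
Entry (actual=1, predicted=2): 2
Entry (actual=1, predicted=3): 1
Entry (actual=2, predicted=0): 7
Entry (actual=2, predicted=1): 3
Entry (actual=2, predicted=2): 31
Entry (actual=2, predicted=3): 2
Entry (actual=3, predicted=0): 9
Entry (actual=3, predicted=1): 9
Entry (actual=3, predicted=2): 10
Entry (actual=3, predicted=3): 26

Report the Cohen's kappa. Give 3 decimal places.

Observed agreement pₒ = trace/N = 146/198 = 0.7374
Expected agreement pₑ = Σ (rowᵢ·colᵢ)/N² = (49·56 + 52·63 + 43·46 + 54·33)/198² = 0.2495
κ = (pₒ − pₑ)/(1 − pₑ) = (0.7374 − 0.2495)/(1 − 0.2495) = 0.650

0.650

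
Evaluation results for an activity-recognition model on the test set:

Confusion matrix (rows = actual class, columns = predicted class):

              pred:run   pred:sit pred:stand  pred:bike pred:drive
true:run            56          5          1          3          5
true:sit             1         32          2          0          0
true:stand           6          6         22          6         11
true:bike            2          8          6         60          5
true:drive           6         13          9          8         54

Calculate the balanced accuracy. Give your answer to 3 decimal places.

0.697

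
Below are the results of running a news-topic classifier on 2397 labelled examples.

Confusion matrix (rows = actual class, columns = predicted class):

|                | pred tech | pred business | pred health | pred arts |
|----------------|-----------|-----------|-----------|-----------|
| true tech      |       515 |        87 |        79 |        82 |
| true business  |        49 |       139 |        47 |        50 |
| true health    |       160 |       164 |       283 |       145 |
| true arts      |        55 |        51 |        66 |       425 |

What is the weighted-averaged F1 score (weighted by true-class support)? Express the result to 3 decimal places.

0.566

Per-class F1 score (2·TP/(2·TP+FP+FN)):
  tech: TP=515, FP=49+160+55=264, FN=87+79+82=248 → 1030/1542 = 0.6680
  business: TP=139, FP=87+164+51=302, FN=49+47+50=146 → 278/726 = 0.3829
  health: TP=283, FP=79+47+66=192, FN=160+164+145=469 → 566/1227 = 0.4613
  arts: TP=425, FP=82+50+145=277, FN=55+51+66=172 → 850/1299 = 0.6543
Weighted-F1 score = Σ (supportᵢ/N)·F1 scoreᵢ with N=2397: (763/2397)·0.6680 + (285/2397)·0.3829 + (752/2397)·0.4613 + (597/2397)·0.6543 = 0.566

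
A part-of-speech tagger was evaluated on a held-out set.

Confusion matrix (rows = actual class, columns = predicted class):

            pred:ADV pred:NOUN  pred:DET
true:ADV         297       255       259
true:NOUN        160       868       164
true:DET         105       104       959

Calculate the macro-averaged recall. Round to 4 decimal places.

Per-class recall (TP/(TP+FN)):
  ADV: TP=297, FN=255+259=514 → 297/811 = 0.36621
  NOUN: TP=868, FN=160+164=324 → 868/1192 = 0.72819
  DET: TP=959, FN=105+104=209 → 959/1168 = 0.82106
Macro-recall = mean = (0.36621 + 0.72819 + 0.82106) / 3 = 0.6385

0.6385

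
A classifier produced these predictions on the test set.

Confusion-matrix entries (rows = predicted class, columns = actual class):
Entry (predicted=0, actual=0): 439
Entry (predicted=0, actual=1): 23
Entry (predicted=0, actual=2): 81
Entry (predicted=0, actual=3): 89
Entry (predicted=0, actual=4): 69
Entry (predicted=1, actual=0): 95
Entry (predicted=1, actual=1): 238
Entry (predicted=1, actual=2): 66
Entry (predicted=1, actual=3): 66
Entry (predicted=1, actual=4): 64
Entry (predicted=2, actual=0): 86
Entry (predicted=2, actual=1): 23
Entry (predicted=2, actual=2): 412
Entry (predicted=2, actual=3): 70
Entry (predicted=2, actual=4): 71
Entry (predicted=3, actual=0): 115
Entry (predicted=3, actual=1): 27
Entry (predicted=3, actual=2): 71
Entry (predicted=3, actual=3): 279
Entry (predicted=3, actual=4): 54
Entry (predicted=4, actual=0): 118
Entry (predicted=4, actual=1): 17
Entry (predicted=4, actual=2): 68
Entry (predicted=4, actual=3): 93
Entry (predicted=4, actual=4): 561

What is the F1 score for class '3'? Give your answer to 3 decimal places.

0.488

F1 score = 2·TP/(2·TP+FP+FN).
3: TP=279, FP=115+27+71+54=267, FN=89+66+70+93=318 → 558/1143 = 0.4882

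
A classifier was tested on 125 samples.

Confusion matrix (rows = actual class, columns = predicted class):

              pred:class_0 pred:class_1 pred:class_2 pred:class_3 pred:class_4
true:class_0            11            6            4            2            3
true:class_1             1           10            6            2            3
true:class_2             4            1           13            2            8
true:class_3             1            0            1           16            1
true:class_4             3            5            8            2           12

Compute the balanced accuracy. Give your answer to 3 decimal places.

0.517

Balanced accuracy = mean of per-class recall.
  class_0: recall = 11/26 = 0.4231
  class_1: recall = 10/22 = 0.4545
  class_2: recall = 13/28 = 0.4643
  class_3: recall = 16/19 = 0.8421
  class_4: recall = 12/30 = 0.4000
Mean = (0.4231 + 0.4545 + 0.4643 + 0.8421 + 0.4000) / 5 = 0.517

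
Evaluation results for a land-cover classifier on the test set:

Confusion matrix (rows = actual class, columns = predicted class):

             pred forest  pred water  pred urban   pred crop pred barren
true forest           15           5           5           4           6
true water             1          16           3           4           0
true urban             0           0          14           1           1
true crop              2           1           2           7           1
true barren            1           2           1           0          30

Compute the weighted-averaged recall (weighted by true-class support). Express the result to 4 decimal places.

0.6721

Per-class recall (TP/(TP+FN)):
  forest: TP=15, FN=5+5+4+6=20 → 15/35 = 0.42857
  water: TP=16, FN=1+3+4+0=8 → 16/24 = 0.66667
  urban: TP=14, FN=0+0+1+1=2 → 14/16 = 0.87500
  crop: TP=7, FN=2+1+2+1=6 → 7/13 = 0.53846
  barren: TP=30, FN=1+2+1+0=4 → 30/34 = 0.88235
Weighted-recall = Σ (supportᵢ/N)·recallᵢ with N=122: (35/122)·0.42857 + (24/122)·0.66667 + (16/122)·0.87500 + (13/122)·0.53846 + (34/122)·0.88235 = 0.6721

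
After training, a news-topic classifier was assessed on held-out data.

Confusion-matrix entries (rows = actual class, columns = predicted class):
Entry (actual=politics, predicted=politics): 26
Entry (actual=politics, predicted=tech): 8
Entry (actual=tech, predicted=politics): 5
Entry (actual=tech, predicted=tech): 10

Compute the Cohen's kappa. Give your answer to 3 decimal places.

0.409

Observed agreement pₒ = trace/N = 36/49 = 0.7347
Expected agreement pₑ = Σ (rowᵢ·colᵢ)/N² = (34·31 + 15·18)/49² = 0.5514
κ = (pₒ − pₑ)/(1 − pₑ) = (0.7347 − 0.5514)/(1 − 0.5514) = 0.409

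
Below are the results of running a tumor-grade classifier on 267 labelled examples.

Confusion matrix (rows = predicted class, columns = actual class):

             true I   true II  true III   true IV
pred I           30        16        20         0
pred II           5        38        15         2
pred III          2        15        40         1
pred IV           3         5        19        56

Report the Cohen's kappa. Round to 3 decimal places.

0.489

Observed agreement pₒ = trace/N = 164/267 = 0.6142
Expected agreement pₑ = Σ (rowᵢ·colᵢ)/N² = (40·66 + 74·60 + 94·58 + 59·83)/267² = 0.2445
κ = (pₒ − pₑ)/(1 − pₑ) = (0.6142 − 0.2445)/(1 − 0.2445) = 0.489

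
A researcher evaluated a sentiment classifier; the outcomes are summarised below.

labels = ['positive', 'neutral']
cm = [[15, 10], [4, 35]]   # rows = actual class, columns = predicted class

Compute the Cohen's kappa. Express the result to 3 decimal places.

0.520

Observed agreement pₒ = trace/N = 50/64 = 0.7813
Expected agreement pₑ = Σ (rowᵢ·colᵢ)/N² = (25·19 + 39·45)/64² = 0.5444
κ = (pₒ − pₑ)/(1 − pₑ) = (0.7813 − 0.5444)/(1 − 0.5444) = 0.520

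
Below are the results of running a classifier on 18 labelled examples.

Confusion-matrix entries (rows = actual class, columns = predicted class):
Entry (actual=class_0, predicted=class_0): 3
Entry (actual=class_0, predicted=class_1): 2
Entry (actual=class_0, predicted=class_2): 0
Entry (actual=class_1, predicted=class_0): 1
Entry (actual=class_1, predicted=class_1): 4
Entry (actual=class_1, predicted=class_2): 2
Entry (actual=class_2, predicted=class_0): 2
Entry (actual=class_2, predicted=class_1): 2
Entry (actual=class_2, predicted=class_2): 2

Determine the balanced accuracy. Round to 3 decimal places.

0.502

Balanced accuracy = mean of per-class recall.
  class_0: recall = 3/5 = 0.6000
  class_1: recall = 4/7 = 0.5714
  class_2: recall = 2/6 = 0.3333
Mean = (0.6000 + 0.5714 + 0.3333) / 3 = 0.502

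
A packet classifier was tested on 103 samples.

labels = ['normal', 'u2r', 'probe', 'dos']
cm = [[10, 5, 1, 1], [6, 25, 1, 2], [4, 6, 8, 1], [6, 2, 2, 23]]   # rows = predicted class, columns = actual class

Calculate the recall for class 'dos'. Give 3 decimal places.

0.852

recall = TP/(TP+FN).
dos: TP=23, FN=1+2+1=4 → 23/27 = 0.8519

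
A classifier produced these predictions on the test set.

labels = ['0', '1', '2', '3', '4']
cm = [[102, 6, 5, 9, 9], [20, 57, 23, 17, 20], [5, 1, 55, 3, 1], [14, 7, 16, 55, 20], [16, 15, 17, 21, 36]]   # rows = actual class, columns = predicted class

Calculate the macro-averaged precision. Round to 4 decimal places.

0.5458

Per-class precision (TP/(TP+FP)):
  0: TP=102, FP=20+5+14+16=55 → 102/157 = 0.64968
  1: TP=57, FP=6+1+7+15=29 → 57/86 = 0.66279
  2: TP=55, FP=5+23+16+17=61 → 55/116 = 0.47414
  3: TP=55, FP=9+17+3+21=50 → 55/105 = 0.52381
  4: TP=36, FP=9+20+1+20=50 → 36/86 = 0.41860
Macro-precision = mean = (0.64968 + 0.66279 + 0.47414 + 0.52381 + 0.41860) / 5 = 0.5458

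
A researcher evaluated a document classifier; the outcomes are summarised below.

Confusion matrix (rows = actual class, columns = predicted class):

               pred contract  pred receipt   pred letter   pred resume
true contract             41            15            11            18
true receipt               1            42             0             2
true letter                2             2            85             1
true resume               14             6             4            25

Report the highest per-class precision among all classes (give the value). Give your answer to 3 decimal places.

Per-class precision (TP/(TP+FP)):
  contract: TP=41, FP=1+2+14=17 → 41/58 = 0.7069
  receipt: TP=42, FP=15+2+6=23 → 42/65 = 0.6462
  letter: TP=85, FP=11+0+4=15 → 85/100 = 0.8500
  resume: TP=25, FP=18+2+1=21 → 25/46 = 0.5435
Highest is class 'letter' with precision = 0.850.

0.850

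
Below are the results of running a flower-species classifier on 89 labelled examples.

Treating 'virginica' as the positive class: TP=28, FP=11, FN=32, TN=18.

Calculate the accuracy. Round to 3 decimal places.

Accuracy = (TP+TN)/N = (28+18)/89 = 0.517

0.517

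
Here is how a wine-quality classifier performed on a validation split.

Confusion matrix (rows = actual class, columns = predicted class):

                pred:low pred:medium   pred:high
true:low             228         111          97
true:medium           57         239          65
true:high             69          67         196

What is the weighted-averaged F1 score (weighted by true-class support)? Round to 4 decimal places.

0.5864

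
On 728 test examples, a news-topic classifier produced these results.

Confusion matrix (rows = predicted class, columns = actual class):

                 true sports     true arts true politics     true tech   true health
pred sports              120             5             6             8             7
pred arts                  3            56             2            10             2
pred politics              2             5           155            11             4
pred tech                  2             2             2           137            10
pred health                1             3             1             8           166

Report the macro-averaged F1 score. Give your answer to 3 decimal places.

Per-class F1 score (2·TP/(2·TP+FP+FN)):
  sports: TP=120, FP=5+6+8+7=26, FN=3+2+2+1=8 → 240/274 = 0.8759
  arts: TP=56, FP=3+2+10+2=17, FN=5+5+2+3=15 → 112/144 = 0.7778
  politics: TP=155, FP=2+5+11+4=22, FN=6+2+2+1=11 → 310/343 = 0.9038
  tech: TP=137, FP=2+2+2+10=16, FN=8+10+11+8=37 → 274/327 = 0.8379
  health: TP=166, FP=1+3+1+8=13, FN=7+2+4+10=23 → 332/368 = 0.9022
Macro-F1 score = mean = (0.8759 + 0.7778 + 0.9038 + 0.8379 + 0.9022) / 5 = 0.860

0.860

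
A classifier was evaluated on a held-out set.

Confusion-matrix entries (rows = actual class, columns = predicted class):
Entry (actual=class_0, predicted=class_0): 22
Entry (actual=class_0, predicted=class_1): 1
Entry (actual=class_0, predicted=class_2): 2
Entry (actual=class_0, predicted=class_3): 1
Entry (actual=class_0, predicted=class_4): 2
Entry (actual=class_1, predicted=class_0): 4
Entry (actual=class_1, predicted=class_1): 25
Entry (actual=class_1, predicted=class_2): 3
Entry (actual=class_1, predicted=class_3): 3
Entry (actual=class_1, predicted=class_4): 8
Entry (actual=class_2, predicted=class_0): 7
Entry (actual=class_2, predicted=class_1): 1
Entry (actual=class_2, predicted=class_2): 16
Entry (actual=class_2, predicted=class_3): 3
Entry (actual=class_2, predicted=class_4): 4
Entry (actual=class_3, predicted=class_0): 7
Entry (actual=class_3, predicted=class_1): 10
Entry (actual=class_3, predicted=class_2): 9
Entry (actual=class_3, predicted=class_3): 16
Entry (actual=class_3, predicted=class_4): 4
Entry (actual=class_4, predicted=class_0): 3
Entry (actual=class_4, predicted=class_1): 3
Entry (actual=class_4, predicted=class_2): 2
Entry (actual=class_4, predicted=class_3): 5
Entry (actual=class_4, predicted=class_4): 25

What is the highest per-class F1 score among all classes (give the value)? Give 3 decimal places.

Per-class F1 score (2·TP/(2·TP+FP+FN)):
  class_0: TP=22, FP=4+7+7+3=21, FN=1+2+1+2=6 → 44/71 = 0.6197
  class_1: TP=25, FP=1+1+10+3=15, FN=4+3+3+8=18 → 50/83 = 0.6024
  class_2: TP=16, FP=2+3+9+2=16, FN=7+1+3+4=15 → 32/63 = 0.5079
  class_3: TP=16, FP=1+3+3+5=12, FN=7+10+9+4=30 → 32/74 = 0.4324
  class_4: TP=25, FP=2+8+4+4=18, FN=3+3+2+5=13 → 50/81 = 0.6173
Highest is class 'class_0' with F1 score = 0.620.

0.620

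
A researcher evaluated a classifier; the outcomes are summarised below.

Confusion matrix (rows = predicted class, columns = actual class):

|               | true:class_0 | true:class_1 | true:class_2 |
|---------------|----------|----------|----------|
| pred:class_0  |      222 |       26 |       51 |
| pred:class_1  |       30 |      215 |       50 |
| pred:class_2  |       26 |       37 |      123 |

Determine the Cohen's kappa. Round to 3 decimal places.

0.573

Observed agreement pₒ = trace/N = 560/780 = 0.7179
Expected agreement pₑ = Σ (rowᵢ·colᵢ)/N² = (278·299 + 278·295 + 224·186)/780² = 0.3399
κ = (pₒ − pₑ)/(1 − pₑ) = (0.7179 − 0.3399)/(1 − 0.3399) = 0.573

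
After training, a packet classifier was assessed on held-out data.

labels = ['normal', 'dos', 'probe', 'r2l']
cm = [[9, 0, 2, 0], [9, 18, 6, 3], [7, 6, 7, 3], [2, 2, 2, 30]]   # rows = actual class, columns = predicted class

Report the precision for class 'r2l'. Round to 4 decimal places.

0.8333

Take TP from the diagonal, FP from the rest of the 'r2l' prediction marginal, FN from the rest of the 'r2l' actual marginal.
precision = TP/(TP+FP).
r2l: TP=30, FP=0+3+3=6 → 30/36 = 0.83333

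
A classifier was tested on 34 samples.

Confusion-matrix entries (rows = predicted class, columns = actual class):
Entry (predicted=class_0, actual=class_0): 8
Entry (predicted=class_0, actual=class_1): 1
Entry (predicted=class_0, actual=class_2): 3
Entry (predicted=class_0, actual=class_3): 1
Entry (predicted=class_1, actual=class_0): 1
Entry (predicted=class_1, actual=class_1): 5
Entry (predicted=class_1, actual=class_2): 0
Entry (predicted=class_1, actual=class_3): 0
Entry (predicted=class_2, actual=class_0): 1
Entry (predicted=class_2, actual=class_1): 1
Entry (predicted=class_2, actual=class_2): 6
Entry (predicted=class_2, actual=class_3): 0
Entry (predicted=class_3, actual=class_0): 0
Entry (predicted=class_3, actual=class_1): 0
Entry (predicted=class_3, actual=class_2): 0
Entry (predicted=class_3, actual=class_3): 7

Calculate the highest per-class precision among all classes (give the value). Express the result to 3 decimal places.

1.000

Per-class precision (TP/(TP+FP)):
  class_0: TP=8, FP=1+3+1=5 → 8/13 = 0.6154
  class_1: TP=5, FP=1+0+0=1 → 5/6 = 0.8333
  class_2: TP=6, FP=1+1+0=2 → 6/8 = 0.7500
  class_3: TP=7, FP=0+0+0=0 → 7/7 = 1.0000
Highest is class 'class_3' with precision = 1.000.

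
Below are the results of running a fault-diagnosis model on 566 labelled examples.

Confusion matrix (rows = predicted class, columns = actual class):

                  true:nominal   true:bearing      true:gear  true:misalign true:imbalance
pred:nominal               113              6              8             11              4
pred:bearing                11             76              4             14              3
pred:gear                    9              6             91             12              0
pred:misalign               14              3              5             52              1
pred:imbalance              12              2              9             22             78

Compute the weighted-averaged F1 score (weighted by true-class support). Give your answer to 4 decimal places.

0.7183

Per-class F1 score (2·TP/(2·TP+FP+FN)):
  nominal: TP=113, FP=6+8+11+4=29, FN=11+9+14+12=46 → 226/301 = 0.75083
  bearing: TP=76, FP=11+4+14+3=32, FN=6+6+3+2=17 → 152/201 = 0.75622
  gear: TP=91, FP=9+6+12+0=27, FN=8+4+5+9=26 → 182/235 = 0.77447
  misalign: TP=52, FP=14+3+5+1=23, FN=11+14+12+22=59 → 104/186 = 0.55914
  imbalance: TP=78, FP=12+2+9+22=45, FN=4+3+0+1=8 → 156/209 = 0.74641
Weighted-F1 score = Σ (supportᵢ/N)·F1 scoreᵢ with N=566: (159/566)·0.75083 + (93/566)·0.75622 + (117/566)·0.77447 + (111/566)·0.55914 + (86/566)·0.74641 = 0.7183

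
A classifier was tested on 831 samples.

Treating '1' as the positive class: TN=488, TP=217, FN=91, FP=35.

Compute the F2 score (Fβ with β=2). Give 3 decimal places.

0.731

Fβ = (1+β²)·TP / ((1+β²)·TP + β²·FN + FP), with β²=4
= 5·217 / (5·217 + 4·91 + 35) = 0.731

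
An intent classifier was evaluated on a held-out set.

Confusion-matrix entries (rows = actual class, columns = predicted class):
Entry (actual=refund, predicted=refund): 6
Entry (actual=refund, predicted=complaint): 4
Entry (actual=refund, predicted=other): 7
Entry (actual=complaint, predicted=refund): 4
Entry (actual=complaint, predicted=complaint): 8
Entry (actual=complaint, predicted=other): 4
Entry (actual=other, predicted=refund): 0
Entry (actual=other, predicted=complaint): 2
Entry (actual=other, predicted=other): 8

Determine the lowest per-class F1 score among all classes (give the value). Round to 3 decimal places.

0.444

Per-class F1 score (2·TP/(2·TP+FP+FN)):
  refund: TP=6, FP=4+0=4, FN=4+7=11 → 12/27 = 0.4444
  complaint: TP=8, FP=4+2=6, FN=4+4=8 → 16/30 = 0.5333
  other: TP=8, FP=7+4=11, FN=0+2=2 → 16/29 = 0.5517
Lowest is class 'refund' with F1 score = 0.444.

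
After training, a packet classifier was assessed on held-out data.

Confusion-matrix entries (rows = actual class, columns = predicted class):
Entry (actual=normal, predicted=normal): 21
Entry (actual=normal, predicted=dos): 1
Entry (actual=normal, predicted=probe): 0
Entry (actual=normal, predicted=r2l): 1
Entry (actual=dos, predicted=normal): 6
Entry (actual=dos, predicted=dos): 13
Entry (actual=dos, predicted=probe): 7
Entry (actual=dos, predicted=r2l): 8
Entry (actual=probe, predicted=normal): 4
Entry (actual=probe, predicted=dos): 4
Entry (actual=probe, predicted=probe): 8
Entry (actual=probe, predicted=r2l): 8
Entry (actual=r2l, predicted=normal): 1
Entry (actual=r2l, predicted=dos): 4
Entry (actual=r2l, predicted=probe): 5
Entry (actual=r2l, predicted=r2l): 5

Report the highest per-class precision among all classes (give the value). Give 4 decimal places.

0.6563

Per-class precision (TP/(TP+FP)):
  normal: TP=21, FP=6+4+1=11 → 21/32 = 0.65625
  dos: TP=13, FP=1+4+4=9 → 13/22 = 0.59091
  probe: TP=8, FP=0+7+5=12 → 8/20 = 0.40000
  r2l: TP=5, FP=1+8+8=17 → 5/22 = 0.22727
Highest is class 'normal' with precision = 0.6563.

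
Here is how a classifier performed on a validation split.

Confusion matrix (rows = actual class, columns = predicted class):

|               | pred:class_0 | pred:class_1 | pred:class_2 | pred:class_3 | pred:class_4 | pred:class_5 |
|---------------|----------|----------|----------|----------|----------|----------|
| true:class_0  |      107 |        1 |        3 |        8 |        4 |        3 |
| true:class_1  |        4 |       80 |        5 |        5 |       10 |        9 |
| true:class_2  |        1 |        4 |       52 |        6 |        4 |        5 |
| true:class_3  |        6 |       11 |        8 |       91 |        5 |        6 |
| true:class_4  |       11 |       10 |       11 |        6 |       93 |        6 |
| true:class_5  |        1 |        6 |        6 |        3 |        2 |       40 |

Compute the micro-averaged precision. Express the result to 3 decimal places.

0.731

Micro-averaging pools counts across classes: ΣTP=463, ΣFP=170, ΣFN=170.
Micro-precision = TP/(TP+FP) on pooled counts = 0.731 (equals overall accuracy in single-label multiclass).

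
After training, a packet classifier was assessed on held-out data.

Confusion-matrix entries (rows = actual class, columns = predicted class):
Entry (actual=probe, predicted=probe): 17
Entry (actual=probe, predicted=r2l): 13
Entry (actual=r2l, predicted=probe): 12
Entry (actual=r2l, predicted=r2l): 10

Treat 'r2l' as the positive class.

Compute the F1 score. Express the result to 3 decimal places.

Precision = TP/(TP+FP) = 10/23 = 0.4348
Recall = TP/(TP+FN) = 10/22 = 0.4545
F1 = 2·TP/(2·TP+FP+FN) = 20/45 = 0.444

0.444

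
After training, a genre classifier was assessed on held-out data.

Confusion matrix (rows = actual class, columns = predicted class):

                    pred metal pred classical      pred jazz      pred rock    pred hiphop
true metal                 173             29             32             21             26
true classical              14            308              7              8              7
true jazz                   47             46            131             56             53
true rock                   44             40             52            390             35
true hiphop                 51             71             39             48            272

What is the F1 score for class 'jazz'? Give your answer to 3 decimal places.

0.441

Take TP from the diagonal, FP from the rest of the 'jazz' prediction marginal, FN from the rest of the 'jazz' actual marginal.
F1 score = 2·TP/(2·TP+FP+FN).
jazz: TP=131, FP=32+7+52+39=130, FN=47+46+56+53=202 → 262/594 = 0.4411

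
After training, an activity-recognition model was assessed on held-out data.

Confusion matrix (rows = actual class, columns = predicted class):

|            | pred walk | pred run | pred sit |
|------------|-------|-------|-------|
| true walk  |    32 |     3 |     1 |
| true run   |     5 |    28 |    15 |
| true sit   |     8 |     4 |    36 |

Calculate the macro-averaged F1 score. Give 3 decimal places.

Per-class F1 score (2·TP/(2·TP+FP+FN)):
  walk: TP=32, FP=5+8=13, FN=3+1=4 → 64/81 = 0.7901
  run: TP=28, FP=3+4=7, FN=5+15=20 → 56/83 = 0.6747
  sit: TP=36, FP=1+15=16, FN=8+4=12 → 72/100 = 0.7200
Macro-F1 score = mean = (0.7901 + 0.6747 + 0.7200) / 3 = 0.728

0.728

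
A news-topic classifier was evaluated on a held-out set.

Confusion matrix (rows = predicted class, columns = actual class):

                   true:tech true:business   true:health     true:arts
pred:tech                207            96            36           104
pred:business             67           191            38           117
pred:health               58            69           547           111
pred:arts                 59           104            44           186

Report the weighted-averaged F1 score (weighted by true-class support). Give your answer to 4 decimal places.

Per-class F1 score (2·TP/(2·TP+FP+FN)):
  tech: TP=207, FP=96+36+104=236, FN=67+58+59=184 → 414/834 = 0.49640
  business: TP=191, FP=67+38+117=222, FN=96+69+104=269 → 382/873 = 0.43757
  health: TP=547, FP=58+69+111=238, FN=36+38+44=118 → 1094/1450 = 0.75448
  arts: TP=186, FP=59+104+44=207, FN=104+117+111=332 → 372/911 = 0.40834
Weighted-F1 score = Σ (supportᵢ/N)·F1 scoreᵢ with N=2034: (391/2034)·0.49640 + (460/2034)·0.43757 + (665/2034)·0.75448 + (518/2034)·0.40834 = 0.5450

0.5450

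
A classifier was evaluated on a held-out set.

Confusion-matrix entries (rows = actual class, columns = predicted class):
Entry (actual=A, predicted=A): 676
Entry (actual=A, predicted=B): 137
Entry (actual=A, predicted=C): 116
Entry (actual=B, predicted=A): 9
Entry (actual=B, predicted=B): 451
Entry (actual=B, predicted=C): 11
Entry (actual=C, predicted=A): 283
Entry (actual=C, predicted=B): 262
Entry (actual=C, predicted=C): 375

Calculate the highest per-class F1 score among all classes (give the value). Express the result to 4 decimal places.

Per-class F1 score (2·TP/(2·TP+FP+FN)):
  A: TP=676, FP=9+283=292, FN=137+116=253 → 1352/1897 = 0.71270
  B: TP=451, FP=137+262=399, FN=9+11=20 → 902/1321 = 0.68282
  C: TP=375, FP=116+11=127, FN=283+262=545 → 750/1422 = 0.52743
Highest is class 'A' with F1 score = 0.7127.

0.7127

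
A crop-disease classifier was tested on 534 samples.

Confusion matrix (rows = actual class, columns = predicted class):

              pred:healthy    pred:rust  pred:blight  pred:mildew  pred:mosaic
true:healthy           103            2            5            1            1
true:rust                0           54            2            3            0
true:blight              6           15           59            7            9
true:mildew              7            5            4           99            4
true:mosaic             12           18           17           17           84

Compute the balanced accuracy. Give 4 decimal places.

0.7698

Balanced accuracy = mean of per-class recall.
  healthy: recall = 103/112 = 0.91964
  rust: recall = 54/59 = 0.91525
  blight: recall = 59/96 = 0.61458
  mildew: recall = 99/119 = 0.83193
  mosaic: recall = 84/148 = 0.56757
Mean = (0.91964 + 0.91525 + 0.61458 + 0.83193 + 0.56757) / 5 = 0.7698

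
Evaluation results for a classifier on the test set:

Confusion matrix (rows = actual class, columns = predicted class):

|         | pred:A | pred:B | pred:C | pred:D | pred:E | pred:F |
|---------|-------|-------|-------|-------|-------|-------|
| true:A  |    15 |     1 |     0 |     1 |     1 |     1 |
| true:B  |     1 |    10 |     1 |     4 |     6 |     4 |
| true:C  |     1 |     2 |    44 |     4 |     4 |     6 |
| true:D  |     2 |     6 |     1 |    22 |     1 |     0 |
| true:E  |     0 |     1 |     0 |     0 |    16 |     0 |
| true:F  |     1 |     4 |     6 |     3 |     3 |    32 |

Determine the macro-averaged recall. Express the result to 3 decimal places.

Per-class recall (TP/(TP+FN)):
  A: TP=15, FN=1+0+1+1+1=4 → 15/19 = 0.7895
  B: TP=10, FN=1+1+4+6+4=16 → 10/26 = 0.3846
  C: TP=44, FN=1+2+4+4+6=17 → 44/61 = 0.7213
  D: TP=22, FN=2+6+1+1+0=10 → 22/32 = 0.6875
  E: TP=16, FN=0+1+0+0+0=1 → 16/17 = 0.9412
  F: TP=32, FN=1+4+6+3+3=17 → 32/49 = 0.6531
Macro-recall = mean = (0.7895 + 0.3846 + 0.7213 + 0.6875 + 0.9412 + 0.6531) / 6 = 0.696

0.696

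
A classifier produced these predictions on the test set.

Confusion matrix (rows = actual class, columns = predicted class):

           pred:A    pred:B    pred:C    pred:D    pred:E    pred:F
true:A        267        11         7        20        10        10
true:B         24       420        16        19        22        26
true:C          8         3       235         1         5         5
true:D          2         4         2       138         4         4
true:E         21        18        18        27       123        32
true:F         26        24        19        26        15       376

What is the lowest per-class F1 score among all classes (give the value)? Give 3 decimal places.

0.589

Per-class F1 score (2·TP/(2·TP+FP+FN)):
  A: TP=267, FP=24+8+2+21+26=81, FN=11+7+20+10+10=58 → 534/673 = 0.7935
  B: TP=420, FP=11+3+4+18+24=60, FN=24+16+19+22+26=107 → 840/1007 = 0.8342
  C: TP=235, FP=7+16+2+18+19=62, FN=8+3+1+5+5=22 → 470/554 = 0.8484
  D: TP=138, FP=20+19+1+27+26=93, FN=2+4+2+4+4=16 → 276/385 = 0.7169
  E: TP=123, FP=10+22+5+4+15=56, FN=21+18+18+27+32=116 → 246/418 = 0.5885
  F: TP=376, FP=10+26+5+4+32=77, FN=26+24+19+26+15=110 → 752/939 = 0.8009
Lowest is class 'E' with F1 score = 0.589.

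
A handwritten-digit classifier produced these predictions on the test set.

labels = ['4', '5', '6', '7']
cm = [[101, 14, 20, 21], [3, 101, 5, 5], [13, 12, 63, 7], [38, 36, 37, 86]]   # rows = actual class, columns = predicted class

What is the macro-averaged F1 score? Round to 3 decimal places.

Per-class F1 score (2·TP/(2·TP+FP+FN)):
  4: TP=101, FP=3+13+38=54, FN=14+20+21=55 → 202/311 = 0.6495
  5: TP=101, FP=14+12+36=62, FN=3+5+5=13 → 202/277 = 0.7292
  6: TP=63, FP=20+5+37=62, FN=13+12+7=32 → 126/220 = 0.5727
  7: TP=86, FP=21+5+7=33, FN=38+36+37=111 → 172/316 = 0.5443
Macro-F1 score = mean = (0.6495 + 0.7292 + 0.5727 + 0.5443) / 4 = 0.624

0.624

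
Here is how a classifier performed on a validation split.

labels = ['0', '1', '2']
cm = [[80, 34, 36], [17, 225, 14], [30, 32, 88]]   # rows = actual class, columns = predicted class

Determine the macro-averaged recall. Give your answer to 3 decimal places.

0.666

Per-class recall (TP/(TP+FN)):
  0: TP=80, FN=34+36=70 → 80/150 = 0.5333
  1: TP=225, FN=17+14=31 → 225/256 = 0.8789
  2: TP=88, FN=30+32=62 → 88/150 = 0.5867
Macro-recall = mean = (0.5333 + 0.8789 + 0.5867) / 3 = 0.666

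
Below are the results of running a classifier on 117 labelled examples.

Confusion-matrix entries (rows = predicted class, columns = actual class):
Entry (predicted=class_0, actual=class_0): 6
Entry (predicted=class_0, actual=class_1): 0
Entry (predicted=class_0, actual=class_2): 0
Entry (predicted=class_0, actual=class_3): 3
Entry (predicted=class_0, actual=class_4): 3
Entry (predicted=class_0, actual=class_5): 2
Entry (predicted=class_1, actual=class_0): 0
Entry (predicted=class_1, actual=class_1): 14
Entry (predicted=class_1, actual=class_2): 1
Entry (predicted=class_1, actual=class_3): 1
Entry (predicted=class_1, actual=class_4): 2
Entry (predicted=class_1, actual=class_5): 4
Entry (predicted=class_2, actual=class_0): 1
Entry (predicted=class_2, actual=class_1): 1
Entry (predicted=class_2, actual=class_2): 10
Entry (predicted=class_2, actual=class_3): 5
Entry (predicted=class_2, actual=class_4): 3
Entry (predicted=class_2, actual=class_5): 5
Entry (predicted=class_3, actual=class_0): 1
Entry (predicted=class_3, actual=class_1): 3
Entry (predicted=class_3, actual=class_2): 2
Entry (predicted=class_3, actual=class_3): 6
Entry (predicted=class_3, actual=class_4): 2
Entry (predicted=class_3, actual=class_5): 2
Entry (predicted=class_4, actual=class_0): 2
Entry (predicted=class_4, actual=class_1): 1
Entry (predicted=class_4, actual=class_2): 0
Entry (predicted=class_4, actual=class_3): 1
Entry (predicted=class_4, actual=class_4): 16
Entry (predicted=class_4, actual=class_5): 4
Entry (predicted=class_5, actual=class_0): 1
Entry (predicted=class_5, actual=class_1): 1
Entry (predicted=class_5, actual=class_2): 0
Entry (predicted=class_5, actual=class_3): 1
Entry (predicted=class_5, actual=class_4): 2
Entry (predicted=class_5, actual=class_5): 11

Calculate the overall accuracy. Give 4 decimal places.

0.5385

Accuracy = trace / total = (6+14+10+6+16+11=63) / 117 = 63/117 = 0.5385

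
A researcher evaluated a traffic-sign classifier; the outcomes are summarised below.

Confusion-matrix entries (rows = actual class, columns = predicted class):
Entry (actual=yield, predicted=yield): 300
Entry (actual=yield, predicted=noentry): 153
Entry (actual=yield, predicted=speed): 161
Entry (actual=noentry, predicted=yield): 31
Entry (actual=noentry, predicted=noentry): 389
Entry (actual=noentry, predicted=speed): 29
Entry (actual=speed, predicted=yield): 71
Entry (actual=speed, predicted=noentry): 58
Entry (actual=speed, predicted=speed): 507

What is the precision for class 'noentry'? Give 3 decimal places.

0.648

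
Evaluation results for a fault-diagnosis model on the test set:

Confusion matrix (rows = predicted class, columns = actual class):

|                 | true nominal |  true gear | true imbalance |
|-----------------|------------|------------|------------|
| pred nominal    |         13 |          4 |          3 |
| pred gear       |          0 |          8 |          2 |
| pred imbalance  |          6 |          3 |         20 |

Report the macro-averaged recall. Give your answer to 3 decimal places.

0.673

Per-class recall (TP/(TP+FN)):
  nominal: TP=13, FN=0+6=6 → 13/19 = 0.6842
  gear: TP=8, FN=4+3=7 → 8/15 = 0.5333
  imbalance: TP=20, FN=3+2=5 → 20/25 = 0.8000
Macro-recall = mean = (0.6842 + 0.5333 + 0.8000) / 3 = 0.673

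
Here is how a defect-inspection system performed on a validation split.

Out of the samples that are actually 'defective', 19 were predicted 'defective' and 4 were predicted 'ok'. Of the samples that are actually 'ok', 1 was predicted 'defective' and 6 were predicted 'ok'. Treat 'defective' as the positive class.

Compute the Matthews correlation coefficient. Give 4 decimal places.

MCC = (TP·TN − FP·FN) / √((TP+FP)(TP+FN)(TN+FP)(TN+FN))
Numerator = 19·6 − 1·4 = 110
Denominator = √(20·23·7·10) = √32200 = 179.4436
MCC = 110 / 179.4436 = 0.6130

0.6130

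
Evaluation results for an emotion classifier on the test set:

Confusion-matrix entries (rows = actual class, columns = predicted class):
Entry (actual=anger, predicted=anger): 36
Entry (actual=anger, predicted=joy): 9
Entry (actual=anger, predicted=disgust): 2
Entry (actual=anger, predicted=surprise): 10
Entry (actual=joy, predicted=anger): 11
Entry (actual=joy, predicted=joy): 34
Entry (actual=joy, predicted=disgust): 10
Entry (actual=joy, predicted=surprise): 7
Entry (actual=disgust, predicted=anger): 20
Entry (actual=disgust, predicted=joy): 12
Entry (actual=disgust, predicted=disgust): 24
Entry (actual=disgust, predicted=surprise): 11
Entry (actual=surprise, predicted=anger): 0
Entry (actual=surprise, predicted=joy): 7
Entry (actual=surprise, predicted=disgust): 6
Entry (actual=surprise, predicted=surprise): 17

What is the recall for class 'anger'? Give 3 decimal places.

One-vs-rest for 'anger': TP = diagonal; FP = other classes predicted 'anger'; FN = 'anger' predicted as other.
recall = TP/(TP+FN).
anger: TP=36, FN=9+2+10=21 → 36/57 = 0.6316

0.632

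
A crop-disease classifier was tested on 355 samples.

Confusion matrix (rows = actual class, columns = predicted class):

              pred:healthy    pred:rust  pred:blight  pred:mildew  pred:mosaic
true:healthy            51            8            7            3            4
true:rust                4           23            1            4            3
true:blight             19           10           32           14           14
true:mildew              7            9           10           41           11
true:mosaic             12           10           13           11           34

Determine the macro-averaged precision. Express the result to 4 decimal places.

0.5033

Per-class precision (TP/(TP+FP)):
  healthy: TP=51, FP=4+19+7+12=42 → 51/93 = 0.54839
  rust: TP=23, FP=8+10+9+10=37 → 23/60 = 0.38333
  blight: TP=32, FP=7+1+10+13=31 → 32/63 = 0.50794
  mildew: TP=41, FP=3+4+14+11=32 → 41/73 = 0.56164
  mosaic: TP=34, FP=4+3+14+11=32 → 34/66 = 0.51515
Macro-precision = mean = (0.54839 + 0.38333 + 0.50794 + 0.56164 + 0.51515) / 5 = 0.5033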